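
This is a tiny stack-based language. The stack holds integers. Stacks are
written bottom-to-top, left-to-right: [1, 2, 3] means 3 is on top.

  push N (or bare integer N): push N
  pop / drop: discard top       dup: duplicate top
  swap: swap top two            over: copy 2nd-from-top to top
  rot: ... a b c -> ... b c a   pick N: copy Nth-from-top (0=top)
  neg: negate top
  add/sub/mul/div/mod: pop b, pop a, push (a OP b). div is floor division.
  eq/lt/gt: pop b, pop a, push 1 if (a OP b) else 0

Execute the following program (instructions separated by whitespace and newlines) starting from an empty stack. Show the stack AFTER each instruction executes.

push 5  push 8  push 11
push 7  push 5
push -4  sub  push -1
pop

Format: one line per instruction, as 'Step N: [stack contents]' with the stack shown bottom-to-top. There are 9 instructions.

Step 1: [5]
Step 2: [5, 8]
Step 3: [5, 8, 11]
Step 4: [5, 8, 11, 7]
Step 5: [5, 8, 11, 7, 5]
Step 6: [5, 8, 11, 7, 5, -4]
Step 7: [5, 8, 11, 7, 9]
Step 8: [5, 8, 11, 7, 9, -1]
Step 9: [5, 8, 11, 7, 9]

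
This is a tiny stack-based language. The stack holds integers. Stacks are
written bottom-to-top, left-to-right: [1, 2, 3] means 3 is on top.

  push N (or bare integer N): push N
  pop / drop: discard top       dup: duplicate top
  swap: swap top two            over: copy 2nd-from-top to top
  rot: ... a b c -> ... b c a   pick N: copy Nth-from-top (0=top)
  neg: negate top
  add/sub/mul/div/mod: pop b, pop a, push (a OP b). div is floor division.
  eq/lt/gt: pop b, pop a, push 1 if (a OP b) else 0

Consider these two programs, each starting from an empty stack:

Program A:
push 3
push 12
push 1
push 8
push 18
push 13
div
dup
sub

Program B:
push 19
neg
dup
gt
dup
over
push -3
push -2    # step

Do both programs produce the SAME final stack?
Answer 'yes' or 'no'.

Program A trace:
  After 'push 3': [3]
  After 'push 12': [3, 12]
  After 'push 1': [3, 12, 1]
  After 'push 8': [3, 12, 1, 8]
  After 'push 18': [3, 12, 1, 8, 18]
  After 'push 13': [3, 12, 1, 8, 18, 13]
  After 'div': [3, 12, 1, 8, 1]
  After 'dup': [3, 12, 1, 8, 1, 1]
  After 'sub': [3, 12, 1, 8, 0]
Program A final stack: [3, 12, 1, 8, 0]

Program B trace:
  After 'push 19': [19]
  After 'neg': [-19]
  After 'dup': [-19, -19]
  After 'gt': [0]
  After 'dup': [0, 0]
  After 'over': [0, 0, 0]
  After 'push -3': [0, 0, 0, -3]
  After 'push -2': [0, 0, 0, -3, -2]
Program B final stack: [0, 0, 0, -3, -2]
Same: no

Answer: no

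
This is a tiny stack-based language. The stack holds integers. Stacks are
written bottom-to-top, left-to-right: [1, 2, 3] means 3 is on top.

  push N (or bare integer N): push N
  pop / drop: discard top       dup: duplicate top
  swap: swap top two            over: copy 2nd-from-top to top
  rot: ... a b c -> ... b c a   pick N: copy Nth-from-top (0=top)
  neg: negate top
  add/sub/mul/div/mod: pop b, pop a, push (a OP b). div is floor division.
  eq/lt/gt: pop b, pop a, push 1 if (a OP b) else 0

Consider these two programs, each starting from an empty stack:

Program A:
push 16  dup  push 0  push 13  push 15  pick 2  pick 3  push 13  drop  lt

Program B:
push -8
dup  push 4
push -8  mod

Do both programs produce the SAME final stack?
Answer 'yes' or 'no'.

Answer: no

Derivation:
Program A trace:
  After 'push 16': [16]
  After 'dup': [16, 16]
  After 'push 0': [16, 16, 0]
  After 'push 13': [16, 16, 0, 13]
  After 'push 15': [16, 16, 0, 13, 15]
  After 'pick 2': [16, 16, 0, 13, 15, 0]
  After 'pick 3': [16, 16, 0, 13, 15, 0, 0]
  After 'push 13': [16, 16, 0, 13, 15, 0, 0, 13]
  After 'drop': [16, 16, 0, 13, 15, 0, 0]
  After 'lt': [16, 16, 0, 13, 15, 0]
Program A final stack: [16, 16, 0, 13, 15, 0]

Program B trace:
  After 'push -8': [-8]
  After 'dup': [-8, -8]
  After 'push 4': [-8, -8, 4]
  After 'push -8': [-8, -8, 4, -8]
  After 'mod': [-8, -8, -4]
Program B final stack: [-8, -8, -4]
Same: no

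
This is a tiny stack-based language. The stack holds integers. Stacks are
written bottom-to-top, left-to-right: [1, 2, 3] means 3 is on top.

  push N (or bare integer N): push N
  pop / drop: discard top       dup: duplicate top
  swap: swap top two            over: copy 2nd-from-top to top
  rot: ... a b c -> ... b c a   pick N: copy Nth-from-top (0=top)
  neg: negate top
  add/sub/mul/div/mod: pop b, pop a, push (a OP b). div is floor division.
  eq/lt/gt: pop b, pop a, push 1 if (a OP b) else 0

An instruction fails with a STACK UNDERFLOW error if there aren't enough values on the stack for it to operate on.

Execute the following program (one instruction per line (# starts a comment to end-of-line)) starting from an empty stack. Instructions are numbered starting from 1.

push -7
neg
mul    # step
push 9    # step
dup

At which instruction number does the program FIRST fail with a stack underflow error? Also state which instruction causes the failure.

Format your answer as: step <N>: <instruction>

Step 1 ('push -7'): stack = [-7], depth = 1
Step 2 ('neg'): stack = [7], depth = 1
Step 3 ('mul'): needs 2 value(s) but depth is 1 — STACK UNDERFLOW

Answer: step 3: mul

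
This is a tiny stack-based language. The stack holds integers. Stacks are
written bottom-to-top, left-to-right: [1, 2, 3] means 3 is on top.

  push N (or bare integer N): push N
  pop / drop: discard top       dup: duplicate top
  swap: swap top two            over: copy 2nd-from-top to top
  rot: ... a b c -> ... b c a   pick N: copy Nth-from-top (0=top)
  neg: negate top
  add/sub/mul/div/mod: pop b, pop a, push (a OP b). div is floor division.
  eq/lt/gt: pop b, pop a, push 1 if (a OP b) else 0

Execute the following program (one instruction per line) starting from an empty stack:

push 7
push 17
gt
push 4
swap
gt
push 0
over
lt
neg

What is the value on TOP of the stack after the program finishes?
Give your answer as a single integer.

Answer: -1

Derivation:
After 'push 7': [7]
After 'push 17': [7, 17]
After 'gt': [0]
After 'push 4': [0, 4]
After 'swap': [4, 0]
After 'gt': [1]
After 'push 0': [1, 0]
After 'over': [1, 0, 1]
After 'lt': [1, 1]
After 'neg': [1, -1]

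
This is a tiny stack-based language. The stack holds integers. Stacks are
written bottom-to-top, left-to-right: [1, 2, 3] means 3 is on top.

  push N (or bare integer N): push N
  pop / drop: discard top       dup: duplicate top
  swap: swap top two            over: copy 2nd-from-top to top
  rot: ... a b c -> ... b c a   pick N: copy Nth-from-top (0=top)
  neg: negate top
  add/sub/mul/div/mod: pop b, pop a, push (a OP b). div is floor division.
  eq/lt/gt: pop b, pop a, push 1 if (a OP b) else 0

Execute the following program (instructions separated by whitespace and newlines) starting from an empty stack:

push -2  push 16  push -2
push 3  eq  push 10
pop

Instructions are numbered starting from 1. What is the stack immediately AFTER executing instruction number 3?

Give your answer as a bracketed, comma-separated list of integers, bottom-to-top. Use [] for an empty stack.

Answer: [-2, 16, -2]

Derivation:
Step 1 ('push -2'): [-2]
Step 2 ('push 16'): [-2, 16]
Step 3 ('push -2'): [-2, 16, -2]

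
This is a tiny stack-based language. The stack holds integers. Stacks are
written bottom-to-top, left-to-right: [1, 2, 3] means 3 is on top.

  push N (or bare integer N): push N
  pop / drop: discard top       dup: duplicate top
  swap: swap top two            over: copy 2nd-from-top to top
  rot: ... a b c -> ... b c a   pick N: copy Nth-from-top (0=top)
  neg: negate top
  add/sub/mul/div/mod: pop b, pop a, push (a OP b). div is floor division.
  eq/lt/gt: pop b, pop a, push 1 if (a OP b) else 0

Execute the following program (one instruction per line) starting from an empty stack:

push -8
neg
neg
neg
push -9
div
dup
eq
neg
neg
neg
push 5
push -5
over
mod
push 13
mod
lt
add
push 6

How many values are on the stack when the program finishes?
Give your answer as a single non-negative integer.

After 'push -8': stack = [-8] (depth 1)
After 'neg': stack = [8] (depth 1)
After 'neg': stack = [-8] (depth 1)
After 'neg': stack = [8] (depth 1)
After 'push -9': stack = [8, -9] (depth 2)
After 'div': stack = [-1] (depth 1)
After 'dup': stack = [-1, -1] (depth 2)
After 'eq': stack = [1] (depth 1)
After 'neg': stack = [-1] (depth 1)
After 'neg': stack = [1] (depth 1)
After 'neg': stack = [-1] (depth 1)
After 'push 5': stack = [-1, 5] (depth 2)
After 'push -5': stack = [-1, 5, -5] (depth 3)
After 'over': stack = [-1, 5, -5, 5] (depth 4)
After 'mod': stack = [-1, 5, 0] (depth 3)
After 'push 13': stack = [-1, 5, 0, 13] (depth 4)
After 'mod': stack = [-1, 5, 0] (depth 3)
After 'lt': stack = [-1, 0] (depth 2)
After 'add': stack = [-1] (depth 1)
After 'push 6': stack = [-1, 6] (depth 2)

Answer: 2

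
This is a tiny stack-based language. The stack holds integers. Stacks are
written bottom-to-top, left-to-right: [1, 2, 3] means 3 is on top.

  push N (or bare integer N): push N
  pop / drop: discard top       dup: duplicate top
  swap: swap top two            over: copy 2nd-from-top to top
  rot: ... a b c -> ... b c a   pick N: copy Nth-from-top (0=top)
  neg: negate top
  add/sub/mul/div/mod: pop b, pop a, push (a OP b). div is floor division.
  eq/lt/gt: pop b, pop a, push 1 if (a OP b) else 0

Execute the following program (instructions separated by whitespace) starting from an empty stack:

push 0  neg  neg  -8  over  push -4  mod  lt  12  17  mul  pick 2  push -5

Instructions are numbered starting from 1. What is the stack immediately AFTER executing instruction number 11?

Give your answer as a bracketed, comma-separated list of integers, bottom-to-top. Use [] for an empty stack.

Step 1 ('push 0'): [0]
Step 2 ('neg'): [0]
Step 3 ('neg'): [0]
Step 4 ('-8'): [0, -8]
Step 5 ('over'): [0, -8, 0]
Step 6 ('push -4'): [0, -8, 0, -4]
Step 7 ('mod'): [0, -8, 0]
Step 8 ('lt'): [0, 1]
Step 9 ('12'): [0, 1, 12]
Step 10 ('17'): [0, 1, 12, 17]
Step 11 ('mul'): [0, 1, 204]

Answer: [0, 1, 204]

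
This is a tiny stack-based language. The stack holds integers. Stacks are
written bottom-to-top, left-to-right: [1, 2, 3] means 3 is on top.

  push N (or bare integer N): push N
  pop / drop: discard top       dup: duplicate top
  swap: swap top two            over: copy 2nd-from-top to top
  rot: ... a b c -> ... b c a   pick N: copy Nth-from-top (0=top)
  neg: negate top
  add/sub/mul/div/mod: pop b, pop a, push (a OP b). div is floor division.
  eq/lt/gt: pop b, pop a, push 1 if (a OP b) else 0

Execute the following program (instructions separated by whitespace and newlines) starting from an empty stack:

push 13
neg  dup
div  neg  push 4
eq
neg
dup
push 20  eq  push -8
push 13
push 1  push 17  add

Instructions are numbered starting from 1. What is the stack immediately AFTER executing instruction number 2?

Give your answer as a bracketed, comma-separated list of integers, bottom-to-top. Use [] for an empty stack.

Step 1 ('push 13'): [13]
Step 2 ('neg'): [-13]

Answer: [-13]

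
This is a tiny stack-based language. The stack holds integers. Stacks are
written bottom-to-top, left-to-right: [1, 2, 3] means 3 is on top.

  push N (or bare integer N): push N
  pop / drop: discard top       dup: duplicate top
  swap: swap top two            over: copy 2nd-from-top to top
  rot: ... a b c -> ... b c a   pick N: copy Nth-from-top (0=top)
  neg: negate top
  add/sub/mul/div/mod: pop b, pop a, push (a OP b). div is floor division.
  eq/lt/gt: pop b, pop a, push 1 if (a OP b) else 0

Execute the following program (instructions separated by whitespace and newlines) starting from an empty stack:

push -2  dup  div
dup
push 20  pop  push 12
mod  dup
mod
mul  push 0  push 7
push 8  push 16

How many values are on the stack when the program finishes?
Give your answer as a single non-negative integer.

After 'push -2': stack = [-2] (depth 1)
After 'dup': stack = [-2, -2] (depth 2)
After 'div': stack = [1] (depth 1)
After 'dup': stack = [1, 1] (depth 2)
After 'push 20': stack = [1, 1, 20] (depth 3)
After 'pop': stack = [1, 1] (depth 2)
After 'push 12': stack = [1, 1, 12] (depth 3)
After 'mod': stack = [1, 1] (depth 2)
After 'dup': stack = [1, 1, 1] (depth 3)
After 'mod': stack = [1, 0] (depth 2)
After 'mul': stack = [0] (depth 1)
After 'push 0': stack = [0, 0] (depth 2)
After 'push 7': stack = [0, 0, 7] (depth 3)
After 'push 8': stack = [0, 0, 7, 8] (depth 4)
After 'push 16': stack = [0, 0, 7, 8, 16] (depth 5)

Answer: 5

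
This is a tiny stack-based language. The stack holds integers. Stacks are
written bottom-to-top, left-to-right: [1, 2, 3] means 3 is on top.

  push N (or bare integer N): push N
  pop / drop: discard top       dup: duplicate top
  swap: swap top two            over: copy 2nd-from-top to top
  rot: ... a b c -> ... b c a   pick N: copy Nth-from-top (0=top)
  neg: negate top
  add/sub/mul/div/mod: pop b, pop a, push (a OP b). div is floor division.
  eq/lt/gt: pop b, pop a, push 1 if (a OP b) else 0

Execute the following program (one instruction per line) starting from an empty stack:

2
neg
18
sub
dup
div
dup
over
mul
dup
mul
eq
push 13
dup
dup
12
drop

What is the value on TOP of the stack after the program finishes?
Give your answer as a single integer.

Answer: 13

Derivation:
After 'push 2': [2]
After 'neg': [-2]
After 'push 18': [-2, 18]
After 'sub': [-20]
After 'dup': [-20, -20]
After 'div': [1]
After 'dup': [1, 1]
After 'over': [1, 1, 1]
After 'mul': [1, 1]
After 'dup': [1, 1, 1]
After 'mul': [1, 1]
After 'eq': [1]
After 'push 13': [1, 13]
After 'dup': [1, 13, 13]
After 'dup': [1, 13, 13, 13]
After 'push 12': [1, 13, 13, 13, 12]
After 'drop': [1, 13, 13, 13]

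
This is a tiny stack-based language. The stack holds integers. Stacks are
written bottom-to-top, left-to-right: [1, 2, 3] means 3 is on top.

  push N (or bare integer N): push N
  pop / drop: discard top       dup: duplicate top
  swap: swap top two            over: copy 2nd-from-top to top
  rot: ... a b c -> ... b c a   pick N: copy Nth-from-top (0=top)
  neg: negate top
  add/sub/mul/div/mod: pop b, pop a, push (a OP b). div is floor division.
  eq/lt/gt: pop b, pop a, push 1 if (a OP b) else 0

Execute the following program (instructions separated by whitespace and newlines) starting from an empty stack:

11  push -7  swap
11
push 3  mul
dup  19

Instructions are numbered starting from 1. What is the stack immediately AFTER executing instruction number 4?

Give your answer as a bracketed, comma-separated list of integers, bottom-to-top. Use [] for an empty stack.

Answer: [-7, 11, 11]

Derivation:
Step 1 ('11'): [11]
Step 2 ('push -7'): [11, -7]
Step 3 ('swap'): [-7, 11]
Step 4 ('11'): [-7, 11, 11]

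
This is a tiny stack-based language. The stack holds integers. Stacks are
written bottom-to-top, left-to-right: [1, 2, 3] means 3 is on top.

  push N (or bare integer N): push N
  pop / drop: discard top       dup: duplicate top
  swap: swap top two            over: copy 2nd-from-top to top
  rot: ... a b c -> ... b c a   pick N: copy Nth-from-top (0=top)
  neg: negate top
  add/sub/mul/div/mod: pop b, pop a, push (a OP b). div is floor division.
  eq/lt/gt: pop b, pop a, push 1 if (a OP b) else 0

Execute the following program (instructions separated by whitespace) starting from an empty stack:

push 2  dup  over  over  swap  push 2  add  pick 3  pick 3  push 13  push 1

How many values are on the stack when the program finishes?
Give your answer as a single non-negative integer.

Answer: 8

Derivation:
After 'push 2': stack = [2] (depth 1)
After 'dup': stack = [2, 2] (depth 2)
After 'over': stack = [2, 2, 2] (depth 3)
After 'over': stack = [2, 2, 2, 2] (depth 4)
After 'swap': stack = [2, 2, 2, 2] (depth 4)
After 'push 2': stack = [2, 2, 2, 2, 2] (depth 5)
After 'add': stack = [2, 2, 2, 4] (depth 4)
After 'pick 3': stack = [2, 2, 2, 4, 2] (depth 5)
After 'pick 3': stack = [2, 2, 2, 4, 2, 2] (depth 6)
After 'push 13': stack = [2, 2, 2, 4, 2, 2, 13] (depth 7)
After 'push 1': stack = [2, 2, 2, 4, 2, 2, 13, 1] (depth 8)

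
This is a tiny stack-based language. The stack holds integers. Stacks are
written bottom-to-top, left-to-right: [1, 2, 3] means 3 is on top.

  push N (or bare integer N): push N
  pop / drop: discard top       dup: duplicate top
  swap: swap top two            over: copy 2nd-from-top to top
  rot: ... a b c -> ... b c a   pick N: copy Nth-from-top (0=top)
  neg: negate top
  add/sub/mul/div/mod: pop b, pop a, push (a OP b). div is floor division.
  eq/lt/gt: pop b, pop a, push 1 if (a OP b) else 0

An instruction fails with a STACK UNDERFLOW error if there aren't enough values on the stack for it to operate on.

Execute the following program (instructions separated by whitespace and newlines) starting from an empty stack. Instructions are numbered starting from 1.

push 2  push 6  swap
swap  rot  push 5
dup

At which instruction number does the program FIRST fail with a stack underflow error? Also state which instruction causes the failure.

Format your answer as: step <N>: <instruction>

Step 1 ('push 2'): stack = [2], depth = 1
Step 2 ('push 6'): stack = [2, 6], depth = 2
Step 3 ('swap'): stack = [6, 2], depth = 2
Step 4 ('swap'): stack = [2, 6], depth = 2
Step 5 ('rot'): needs 3 value(s) but depth is 2 — STACK UNDERFLOW

Answer: step 5: rot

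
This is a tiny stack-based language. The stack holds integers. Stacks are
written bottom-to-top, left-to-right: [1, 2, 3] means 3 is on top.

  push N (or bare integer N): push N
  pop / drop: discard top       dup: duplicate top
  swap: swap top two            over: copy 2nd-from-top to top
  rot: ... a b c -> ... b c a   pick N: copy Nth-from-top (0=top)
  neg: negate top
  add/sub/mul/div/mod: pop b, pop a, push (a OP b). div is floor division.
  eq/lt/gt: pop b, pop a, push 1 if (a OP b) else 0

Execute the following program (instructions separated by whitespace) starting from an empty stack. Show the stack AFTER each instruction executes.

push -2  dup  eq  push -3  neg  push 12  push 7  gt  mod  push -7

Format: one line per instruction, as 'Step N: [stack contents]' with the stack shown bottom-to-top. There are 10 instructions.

Step 1: [-2]
Step 2: [-2, -2]
Step 3: [1]
Step 4: [1, -3]
Step 5: [1, 3]
Step 6: [1, 3, 12]
Step 7: [1, 3, 12, 7]
Step 8: [1, 3, 1]
Step 9: [1, 0]
Step 10: [1, 0, -7]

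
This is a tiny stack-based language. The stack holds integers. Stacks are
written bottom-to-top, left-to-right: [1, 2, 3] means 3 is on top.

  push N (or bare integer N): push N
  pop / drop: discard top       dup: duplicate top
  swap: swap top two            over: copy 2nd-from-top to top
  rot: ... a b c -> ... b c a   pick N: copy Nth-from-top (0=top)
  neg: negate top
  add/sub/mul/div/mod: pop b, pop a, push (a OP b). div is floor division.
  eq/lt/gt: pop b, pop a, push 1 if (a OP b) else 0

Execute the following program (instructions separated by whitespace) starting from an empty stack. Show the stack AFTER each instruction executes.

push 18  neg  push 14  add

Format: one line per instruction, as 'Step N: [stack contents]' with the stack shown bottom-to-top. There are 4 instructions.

Step 1: [18]
Step 2: [-18]
Step 3: [-18, 14]
Step 4: [-4]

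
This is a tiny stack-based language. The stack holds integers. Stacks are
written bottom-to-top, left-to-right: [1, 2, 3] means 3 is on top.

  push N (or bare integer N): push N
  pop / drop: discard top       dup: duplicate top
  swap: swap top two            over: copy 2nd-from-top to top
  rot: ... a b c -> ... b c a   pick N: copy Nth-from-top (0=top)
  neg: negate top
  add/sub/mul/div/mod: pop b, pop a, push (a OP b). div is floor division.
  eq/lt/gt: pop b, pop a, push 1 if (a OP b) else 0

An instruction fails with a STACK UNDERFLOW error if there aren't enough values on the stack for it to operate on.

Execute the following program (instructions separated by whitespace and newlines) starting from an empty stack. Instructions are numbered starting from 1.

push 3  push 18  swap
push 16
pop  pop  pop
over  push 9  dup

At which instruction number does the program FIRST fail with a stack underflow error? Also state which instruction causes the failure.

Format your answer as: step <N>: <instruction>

Answer: step 8: over

Derivation:
Step 1 ('push 3'): stack = [3], depth = 1
Step 2 ('push 18'): stack = [3, 18], depth = 2
Step 3 ('swap'): stack = [18, 3], depth = 2
Step 4 ('push 16'): stack = [18, 3, 16], depth = 3
Step 5 ('pop'): stack = [18, 3], depth = 2
Step 6 ('pop'): stack = [18], depth = 1
Step 7 ('pop'): stack = [], depth = 0
Step 8 ('over'): needs 2 value(s) but depth is 0 — STACK UNDERFLOW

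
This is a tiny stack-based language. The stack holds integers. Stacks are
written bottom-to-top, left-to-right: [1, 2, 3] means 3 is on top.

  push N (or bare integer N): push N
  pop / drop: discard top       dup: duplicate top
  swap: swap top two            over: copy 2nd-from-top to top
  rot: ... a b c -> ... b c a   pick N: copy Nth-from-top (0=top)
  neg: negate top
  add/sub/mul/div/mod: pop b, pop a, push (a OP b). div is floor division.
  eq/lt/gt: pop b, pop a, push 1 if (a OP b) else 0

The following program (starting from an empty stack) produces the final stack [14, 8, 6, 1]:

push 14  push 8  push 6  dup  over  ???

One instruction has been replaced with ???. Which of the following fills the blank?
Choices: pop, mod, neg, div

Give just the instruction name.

Stack before ???: [14, 8, 6, 6, 6]
Stack after ???:  [14, 8, 6, 1]
Checking each choice:
  pop: produces [14, 8, 6, 6]
  mod: produces [14, 8, 6, 0]
  neg: produces [14, 8, 6, 6, -6]
  div: MATCH


Answer: div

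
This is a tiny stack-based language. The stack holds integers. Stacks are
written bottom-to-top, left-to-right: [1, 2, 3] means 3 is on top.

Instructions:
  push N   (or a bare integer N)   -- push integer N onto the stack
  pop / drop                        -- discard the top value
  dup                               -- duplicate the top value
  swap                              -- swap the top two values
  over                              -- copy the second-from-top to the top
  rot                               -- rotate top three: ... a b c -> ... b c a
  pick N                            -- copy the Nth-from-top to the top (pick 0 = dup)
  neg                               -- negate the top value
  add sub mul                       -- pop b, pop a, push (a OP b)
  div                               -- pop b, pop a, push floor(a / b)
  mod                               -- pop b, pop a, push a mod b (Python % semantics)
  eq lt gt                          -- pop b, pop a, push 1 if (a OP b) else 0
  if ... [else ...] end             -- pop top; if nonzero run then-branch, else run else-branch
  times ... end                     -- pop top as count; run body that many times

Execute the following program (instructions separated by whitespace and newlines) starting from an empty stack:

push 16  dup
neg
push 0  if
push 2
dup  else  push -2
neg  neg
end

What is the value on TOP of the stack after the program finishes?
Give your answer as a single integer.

After 'push 16': [16]
After 'dup': [16, 16]
After 'neg': [16, -16]
After 'push 0': [16, -16, 0]
After 'if': [16, -16]
After 'push -2': [16, -16, -2]
After 'neg': [16, -16, 2]
After 'neg': [16, -16, -2]

Answer: -2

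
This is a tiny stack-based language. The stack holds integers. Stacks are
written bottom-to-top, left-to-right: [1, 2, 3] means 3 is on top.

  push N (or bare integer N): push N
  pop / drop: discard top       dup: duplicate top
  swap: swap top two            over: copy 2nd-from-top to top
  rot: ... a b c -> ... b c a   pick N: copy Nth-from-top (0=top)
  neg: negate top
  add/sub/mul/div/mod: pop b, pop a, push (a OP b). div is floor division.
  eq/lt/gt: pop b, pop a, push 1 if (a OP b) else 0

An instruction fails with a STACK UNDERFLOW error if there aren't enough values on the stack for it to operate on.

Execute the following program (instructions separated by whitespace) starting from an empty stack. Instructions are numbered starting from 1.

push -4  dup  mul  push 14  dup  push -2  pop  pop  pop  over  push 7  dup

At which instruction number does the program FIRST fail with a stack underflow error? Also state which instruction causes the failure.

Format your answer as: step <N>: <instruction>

Answer: step 10: over

Derivation:
Step 1 ('push -4'): stack = [-4], depth = 1
Step 2 ('dup'): stack = [-4, -4], depth = 2
Step 3 ('mul'): stack = [16], depth = 1
Step 4 ('push 14'): stack = [16, 14], depth = 2
Step 5 ('dup'): stack = [16, 14, 14], depth = 3
Step 6 ('push -2'): stack = [16, 14, 14, -2], depth = 4
Step 7 ('pop'): stack = [16, 14, 14], depth = 3
Step 8 ('pop'): stack = [16, 14], depth = 2
Step 9 ('pop'): stack = [16], depth = 1
Step 10 ('over'): needs 2 value(s) but depth is 1 — STACK UNDERFLOW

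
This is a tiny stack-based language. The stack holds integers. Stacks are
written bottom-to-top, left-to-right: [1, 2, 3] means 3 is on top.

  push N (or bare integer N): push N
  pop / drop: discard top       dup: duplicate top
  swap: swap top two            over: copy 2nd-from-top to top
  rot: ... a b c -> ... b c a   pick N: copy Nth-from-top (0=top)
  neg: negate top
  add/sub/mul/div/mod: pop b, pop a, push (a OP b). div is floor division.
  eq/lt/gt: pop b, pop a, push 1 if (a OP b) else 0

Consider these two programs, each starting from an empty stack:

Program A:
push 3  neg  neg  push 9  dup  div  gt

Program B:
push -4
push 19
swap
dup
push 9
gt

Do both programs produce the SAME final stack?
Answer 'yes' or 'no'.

Answer: no

Derivation:
Program A trace:
  After 'push 3': [3]
  After 'neg': [-3]
  After 'neg': [3]
  After 'push 9': [3, 9]
  After 'dup': [3, 9, 9]
  After 'div': [3, 1]
  After 'gt': [1]
Program A final stack: [1]

Program B trace:
  After 'push -4': [-4]
  After 'push 19': [-4, 19]
  After 'swap': [19, -4]
  After 'dup': [19, -4, -4]
  After 'push 9': [19, -4, -4, 9]
  After 'gt': [19, -4, 0]
Program B final stack: [19, -4, 0]
Same: no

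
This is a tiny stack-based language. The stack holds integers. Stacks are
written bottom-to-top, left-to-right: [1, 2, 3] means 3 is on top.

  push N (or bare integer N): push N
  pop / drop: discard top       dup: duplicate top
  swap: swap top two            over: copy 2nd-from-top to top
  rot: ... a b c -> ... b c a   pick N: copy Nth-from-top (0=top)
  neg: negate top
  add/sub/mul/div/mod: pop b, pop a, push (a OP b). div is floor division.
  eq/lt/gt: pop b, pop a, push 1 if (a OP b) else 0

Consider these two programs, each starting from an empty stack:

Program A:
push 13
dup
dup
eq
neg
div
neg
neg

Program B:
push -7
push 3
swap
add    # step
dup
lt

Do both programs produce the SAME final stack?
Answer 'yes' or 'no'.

Answer: no

Derivation:
Program A trace:
  After 'push 13': [13]
  After 'dup': [13, 13]
  After 'dup': [13, 13, 13]
  After 'eq': [13, 1]
  After 'neg': [13, -1]
  After 'div': [-13]
  After 'neg': [13]
  After 'neg': [-13]
Program A final stack: [-13]

Program B trace:
  After 'push -7': [-7]
  After 'push 3': [-7, 3]
  After 'swap': [3, -7]
  After 'add': [-4]
  After 'dup': [-4, -4]
  After 'lt': [0]
Program B final stack: [0]
Same: no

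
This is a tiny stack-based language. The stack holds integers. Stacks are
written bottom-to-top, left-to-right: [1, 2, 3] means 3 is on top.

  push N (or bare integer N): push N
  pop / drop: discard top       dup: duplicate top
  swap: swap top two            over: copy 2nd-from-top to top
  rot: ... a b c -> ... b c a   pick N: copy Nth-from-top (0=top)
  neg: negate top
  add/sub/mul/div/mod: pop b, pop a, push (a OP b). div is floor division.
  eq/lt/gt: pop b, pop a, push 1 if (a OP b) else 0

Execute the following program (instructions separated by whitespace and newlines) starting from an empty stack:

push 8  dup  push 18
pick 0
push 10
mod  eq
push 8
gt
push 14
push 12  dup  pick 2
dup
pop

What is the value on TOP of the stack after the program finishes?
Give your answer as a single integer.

Answer: 14

Derivation:
After 'push 8': [8]
After 'dup': [8, 8]
After 'push 18': [8, 8, 18]
After 'pick 0': [8, 8, 18, 18]
After 'push 10': [8, 8, 18, 18, 10]
After 'mod': [8, 8, 18, 8]
After 'eq': [8, 8, 0]
After 'push 8': [8, 8, 0, 8]
After 'gt': [8, 8, 0]
After 'push 14': [8, 8, 0, 14]
After 'push 12': [8, 8, 0, 14, 12]
After 'dup': [8, 8, 0, 14, 12, 12]
After 'pick 2': [8, 8, 0, 14, 12, 12, 14]
After 'dup': [8, 8, 0, 14, 12, 12, 14, 14]
After 'pop': [8, 8, 0, 14, 12, 12, 14]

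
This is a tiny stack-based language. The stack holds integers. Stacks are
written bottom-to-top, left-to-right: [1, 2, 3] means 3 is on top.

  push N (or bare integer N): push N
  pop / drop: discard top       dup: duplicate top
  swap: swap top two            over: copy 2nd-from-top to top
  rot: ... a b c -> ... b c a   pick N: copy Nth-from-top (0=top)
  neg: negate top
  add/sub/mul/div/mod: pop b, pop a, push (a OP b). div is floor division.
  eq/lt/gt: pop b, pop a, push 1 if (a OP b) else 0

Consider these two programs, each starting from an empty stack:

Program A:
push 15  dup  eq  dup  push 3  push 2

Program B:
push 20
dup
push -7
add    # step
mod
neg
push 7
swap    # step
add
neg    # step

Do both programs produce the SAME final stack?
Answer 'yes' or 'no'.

Program A trace:
  After 'push 15': [15]
  After 'dup': [15, 15]
  After 'eq': [1]
  After 'dup': [1, 1]
  After 'push 3': [1, 1, 3]
  After 'push 2': [1, 1, 3, 2]
Program A final stack: [1, 1, 3, 2]

Program B trace:
  After 'push 20': [20]
  After 'dup': [20, 20]
  After 'push -7': [20, 20, -7]
  After 'add': [20, 13]
  After 'mod': [7]
  After 'neg': [-7]
  After 'push 7': [-7, 7]
  After 'swap': [7, -7]
  After 'add': [0]
  After 'neg': [0]
Program B final stack: [0]
Same: no

Answer: no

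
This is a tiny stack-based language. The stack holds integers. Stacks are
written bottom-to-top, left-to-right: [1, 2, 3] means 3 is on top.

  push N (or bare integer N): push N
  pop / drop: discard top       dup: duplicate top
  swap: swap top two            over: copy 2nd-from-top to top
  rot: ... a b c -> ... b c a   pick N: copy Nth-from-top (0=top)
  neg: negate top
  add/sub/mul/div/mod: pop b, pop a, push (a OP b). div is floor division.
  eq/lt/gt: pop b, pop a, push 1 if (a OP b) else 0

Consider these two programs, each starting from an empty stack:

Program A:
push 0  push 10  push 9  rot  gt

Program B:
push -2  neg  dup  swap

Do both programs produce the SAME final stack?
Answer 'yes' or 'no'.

Answer: no

Derivation:
Program A trace:
  After 'push 0': [0]
  After 'push 10': [0, 10]
  After 'push 9': [0, 10, 9]
  After 'rot': [10, 9, 0]
  After 'gt': [10, 1]
Program A final stack: [10, 1]

Program B trace:
  After 'push -2': [-2]
  After 'neg': [2]
  After 'dup': [2, 2]
  After 'swap': [2, 2]
Program B final stack: [2, 2]
Same: no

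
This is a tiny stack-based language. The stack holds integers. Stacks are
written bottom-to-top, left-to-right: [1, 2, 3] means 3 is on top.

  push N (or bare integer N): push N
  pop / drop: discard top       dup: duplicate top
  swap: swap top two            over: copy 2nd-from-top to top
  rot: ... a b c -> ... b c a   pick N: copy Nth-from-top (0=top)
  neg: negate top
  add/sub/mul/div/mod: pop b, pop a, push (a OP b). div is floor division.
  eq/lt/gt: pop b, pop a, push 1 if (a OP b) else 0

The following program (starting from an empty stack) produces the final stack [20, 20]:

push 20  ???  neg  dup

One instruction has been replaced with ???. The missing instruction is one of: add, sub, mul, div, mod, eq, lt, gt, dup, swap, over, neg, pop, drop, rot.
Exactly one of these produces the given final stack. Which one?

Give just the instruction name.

Stack before ???: [20]
Stack after ???:  [-20]
The instruction that transforms [20] -> [-20] is: neg

Answer: neg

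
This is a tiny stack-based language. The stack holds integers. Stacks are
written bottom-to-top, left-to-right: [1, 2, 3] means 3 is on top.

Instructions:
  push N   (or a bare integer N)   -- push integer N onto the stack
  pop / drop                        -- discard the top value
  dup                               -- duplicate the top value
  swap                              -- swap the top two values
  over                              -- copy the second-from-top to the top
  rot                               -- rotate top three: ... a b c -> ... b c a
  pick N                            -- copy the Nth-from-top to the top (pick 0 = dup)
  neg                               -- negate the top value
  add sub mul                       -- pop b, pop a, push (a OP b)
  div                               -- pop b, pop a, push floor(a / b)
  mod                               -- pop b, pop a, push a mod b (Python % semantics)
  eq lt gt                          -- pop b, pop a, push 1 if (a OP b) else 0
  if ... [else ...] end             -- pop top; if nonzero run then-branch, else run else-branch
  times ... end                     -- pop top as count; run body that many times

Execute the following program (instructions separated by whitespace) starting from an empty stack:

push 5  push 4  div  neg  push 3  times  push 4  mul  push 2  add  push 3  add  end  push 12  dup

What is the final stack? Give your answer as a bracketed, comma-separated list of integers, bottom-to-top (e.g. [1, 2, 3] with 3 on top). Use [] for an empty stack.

Answer: [41, 12, 12]

Derivation:
After 'push 5': [5]
After 'push 4': [5, 4]
After 'div': [1]
After 'neg': [-1]
After 'push 3': [-1, 3]
After 'times': [-1]
After 'push 4': [-1, 4]
After 'mul': [-4]
After 'push 2': [-4, 2]
After 'add': [-2]
After 'push 3': [-2, 3]
After 'add': [1]
  ...
After 'push 2': [4, 2]
After 'add': [6]
After 'push 3': [6, 3]
After 'add': [9]
After 'push 4': [9, 4]
After 'mul': [36]
After 'push 2': [36, 2]
After 'add': [38]
After 'push 3': [38, 3]
After 'add': [41]
After 'push 12': [41, 12]
After 'dup': [41, 12, 12]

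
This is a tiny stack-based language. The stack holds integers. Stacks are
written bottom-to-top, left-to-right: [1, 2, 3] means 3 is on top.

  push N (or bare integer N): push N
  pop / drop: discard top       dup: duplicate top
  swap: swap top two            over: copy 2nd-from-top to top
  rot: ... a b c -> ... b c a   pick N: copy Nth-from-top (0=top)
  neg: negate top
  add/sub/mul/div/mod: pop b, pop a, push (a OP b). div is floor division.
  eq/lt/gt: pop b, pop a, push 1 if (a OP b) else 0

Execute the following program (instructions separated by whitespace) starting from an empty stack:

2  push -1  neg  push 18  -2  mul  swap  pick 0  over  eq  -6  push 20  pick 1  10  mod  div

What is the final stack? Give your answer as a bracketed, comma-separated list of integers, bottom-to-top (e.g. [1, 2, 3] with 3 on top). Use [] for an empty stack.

Answer: [2, -36, 1, 1, -6, 5]

Derivation:
After 'push 2': [2]
After 'push -1': [2, -1]
After 'neg': [2, 1]
After 'push 18': [2, 1, 18]
After 'push -2': [2, 1, 18, -2]
After 'mul': [2, 1, -36]
After 'swap': [2, -36, 1]
After 'pick 0': [2, -36, 1, 1]
After 'over': [2, -36, 1, 1, 1]
After 'eq': [2, -36, 1, 1]
After 'push -6': [2, -36, 1, 1, -6]
After 'push 20': [2, -36, 1, 1, -6, 20]
After 'pick 1': [2, -36, 1, 1, -6, 20, -6]
After 'push 10': [2, -36, 1, 1, -6, 20, -6, 10]
After 'mod': [2, -36, 1, 1, -6, 20, 4]
After 'div': [2, -36, 1, 1, -6, 5]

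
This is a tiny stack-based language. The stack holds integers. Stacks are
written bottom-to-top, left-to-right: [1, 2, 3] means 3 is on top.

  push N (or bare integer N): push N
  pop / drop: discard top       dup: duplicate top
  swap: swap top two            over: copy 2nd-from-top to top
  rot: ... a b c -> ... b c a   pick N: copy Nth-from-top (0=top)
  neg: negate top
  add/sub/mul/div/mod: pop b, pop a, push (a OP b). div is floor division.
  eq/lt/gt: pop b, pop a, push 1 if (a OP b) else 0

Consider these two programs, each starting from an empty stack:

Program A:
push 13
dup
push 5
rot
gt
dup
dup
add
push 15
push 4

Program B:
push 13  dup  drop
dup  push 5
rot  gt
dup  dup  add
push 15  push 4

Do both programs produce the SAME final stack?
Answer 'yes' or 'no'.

Answer: yes

Derivation:
Program A trace:
  After 'push 13': [13]
  After 'dup': [13, 13]
  After 'push 5': [13, 13, 5]
  After 'rot': [13, 5, 13]
  After 'gt': [13, 0]
  After 'dup': [13, 0, 0]
  After 'dup': [13, 0, 0, 0]
  After 'add': [13, 0, 0]
  After 'push 15': [13, 0, 0, 15]
  After 'push 4': [13, 0, 0, 15, 4]
Program A final stack: [13, 0, 0, 15, 4]

Program B trace:
  After 'push 13': [13]
  After 'dup': [13, 13]
  After 'drop': [13]
  After 'dup': [13, 13]
  After 'push 5': [13, 13, 5]
  After 'rot': [13, 5, 13]
  After 'gt': [13, 0]
  After 'dup': [13, 0, 0]
  After 'dup': [13, 0, 0, 0]
  After 'add': [13, 0, 0]
  After 'push 15': [13, 0, 0, 15]
  After 'push 4': [13, 0, 0, 15, 4]
Program B final stack: [13, 0, 0, 15, 4]
Same: yes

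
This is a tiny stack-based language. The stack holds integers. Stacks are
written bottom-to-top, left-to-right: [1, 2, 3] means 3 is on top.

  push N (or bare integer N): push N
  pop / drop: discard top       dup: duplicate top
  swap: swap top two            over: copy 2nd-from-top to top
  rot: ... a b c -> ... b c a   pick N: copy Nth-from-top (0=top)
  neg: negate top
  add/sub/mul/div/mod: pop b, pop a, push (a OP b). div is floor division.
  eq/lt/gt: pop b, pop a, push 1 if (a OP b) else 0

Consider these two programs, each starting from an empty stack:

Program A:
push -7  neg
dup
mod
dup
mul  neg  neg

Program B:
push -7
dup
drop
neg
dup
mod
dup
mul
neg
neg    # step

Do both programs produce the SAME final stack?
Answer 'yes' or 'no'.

Program A trace:
  After 'push -7': [-7]
  After 'neg': [7]
  After 'dup': [7, 7]
  After 'mod': [0]
  After 'dup': [0, 0]
  After 'mul': [0]
  After 'neg': [0]
  After 'neg': [0]
Program A final stack: [0]

Program B trace:
  After 'push -7': [-7]
  After 'dup': [-7, -7]
  After 'drop': [-7]
  After 'neg': [7]
  After 'dup': [7, 7]
  After 'mod': [0]
  After 'dup': [0, 0]
  After 'mul': [0]
  After 'neg': [0]
  After 'neg': [0]
Program B final stack: [0]
Same: yes

Answer: yes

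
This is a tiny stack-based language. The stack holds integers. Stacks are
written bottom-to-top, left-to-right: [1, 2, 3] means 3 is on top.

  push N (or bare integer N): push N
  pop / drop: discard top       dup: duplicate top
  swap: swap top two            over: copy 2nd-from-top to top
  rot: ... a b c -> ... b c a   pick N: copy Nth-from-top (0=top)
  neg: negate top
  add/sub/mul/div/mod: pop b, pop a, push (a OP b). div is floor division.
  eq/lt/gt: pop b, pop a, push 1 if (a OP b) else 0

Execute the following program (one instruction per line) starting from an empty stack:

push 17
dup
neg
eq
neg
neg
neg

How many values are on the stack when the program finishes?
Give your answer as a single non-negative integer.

Answer: 1

Derivation:
After 'push 17': stack = [17] (depth 1)
After 'dup': stack = [17, 17] (depth 2)
After 'neg': stack = [17, -17] (depth 2)
After 'eq': stack = [0] (depth 1)
After 'neg': stack = [0] (depth 1)
After 'neg': stack = [0] (depth 1)
After 'neg': stack = [0] (depth 1)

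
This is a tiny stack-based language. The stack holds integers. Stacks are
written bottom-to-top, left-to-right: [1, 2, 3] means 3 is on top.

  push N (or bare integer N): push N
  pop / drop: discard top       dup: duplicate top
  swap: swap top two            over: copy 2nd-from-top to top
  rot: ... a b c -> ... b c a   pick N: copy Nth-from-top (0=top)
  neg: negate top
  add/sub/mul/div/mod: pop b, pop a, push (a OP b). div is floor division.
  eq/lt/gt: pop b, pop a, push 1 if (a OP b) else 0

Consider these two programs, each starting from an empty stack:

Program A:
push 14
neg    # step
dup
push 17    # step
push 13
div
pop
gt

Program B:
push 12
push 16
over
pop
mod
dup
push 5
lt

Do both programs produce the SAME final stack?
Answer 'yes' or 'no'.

Answer: no

Derivation:
Program A trace:
  After 'push 14': [14]
  After 'neg': [-14]
  After 'dup': [-14, -14]
  After 'push 17': [-14, -14, 17]
  After 'push 13': [-14, -14, 17, 13]
  After 'div': [-14, -14, 1]
  After 'pop': [-14, -14]
  After 'gt': [0]
Program A final stack: [0]

Program B trace:
  After 'push 12': [12]
  After 'push 16': [12, 16]
  After 'over': [12, 16, 12]
  After 'pop': [12, 16]
  After 'mod': [12]
  After 'dup': [12, 12]
  After 'push 5': [12, 12, 5]
  After 'lt': [12, 0]
Program B final stack: [12, 0]
Same: no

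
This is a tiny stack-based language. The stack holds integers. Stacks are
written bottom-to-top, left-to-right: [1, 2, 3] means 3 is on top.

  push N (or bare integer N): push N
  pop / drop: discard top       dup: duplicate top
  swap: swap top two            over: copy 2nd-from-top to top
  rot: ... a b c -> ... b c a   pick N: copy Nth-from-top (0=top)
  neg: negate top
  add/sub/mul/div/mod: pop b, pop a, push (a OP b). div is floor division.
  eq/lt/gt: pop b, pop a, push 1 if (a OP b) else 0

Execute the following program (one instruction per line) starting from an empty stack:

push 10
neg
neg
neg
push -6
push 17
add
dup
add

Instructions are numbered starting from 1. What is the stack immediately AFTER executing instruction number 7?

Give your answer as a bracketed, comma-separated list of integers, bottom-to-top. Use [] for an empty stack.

Step 1 ('push 10'): [10]
Step 2 ('neg'): [-10]
Step 3 ('neg'): [10]
Step 4 ('neg'): [-10]
Step 5 ('push -6'): [-10, -6]
Step 6 ('push 17'): [-10, -6, 17]
Step 7 ('add'): [-10, 11]

Answer: [-10, 11]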